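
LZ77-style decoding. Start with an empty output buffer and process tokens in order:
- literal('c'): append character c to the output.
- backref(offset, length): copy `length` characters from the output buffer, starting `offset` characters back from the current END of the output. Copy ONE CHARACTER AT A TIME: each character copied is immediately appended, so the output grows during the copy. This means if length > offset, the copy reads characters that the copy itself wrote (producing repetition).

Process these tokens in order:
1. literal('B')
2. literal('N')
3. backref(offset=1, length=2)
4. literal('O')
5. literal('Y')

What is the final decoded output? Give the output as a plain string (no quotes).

Token 1: literal('B'). Output: "B"
Token 2: literal('N'). Output: "BN"
Token 3: backref(off=1, len=2) (overlapping!). Copied 'NN' from pos 1. Output: "BNNN"
Token 4: literal('O'). Output: "BNNNO"
Token 5: literal('Y'). Output: "BNNNOY"

Answer: BNNNOY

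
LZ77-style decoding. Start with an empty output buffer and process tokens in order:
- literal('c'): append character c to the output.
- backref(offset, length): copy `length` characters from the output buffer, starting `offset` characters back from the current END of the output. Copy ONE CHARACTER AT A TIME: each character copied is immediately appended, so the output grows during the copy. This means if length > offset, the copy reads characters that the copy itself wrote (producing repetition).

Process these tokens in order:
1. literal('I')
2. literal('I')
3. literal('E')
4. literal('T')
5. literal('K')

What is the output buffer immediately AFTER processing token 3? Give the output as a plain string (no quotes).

Answer: IIE

Derivation:
Token 1: literal('I'). Output: "I"
Token 2: literal('I'). Output: "II"
Token 3: literal('E'). Output: "IIE"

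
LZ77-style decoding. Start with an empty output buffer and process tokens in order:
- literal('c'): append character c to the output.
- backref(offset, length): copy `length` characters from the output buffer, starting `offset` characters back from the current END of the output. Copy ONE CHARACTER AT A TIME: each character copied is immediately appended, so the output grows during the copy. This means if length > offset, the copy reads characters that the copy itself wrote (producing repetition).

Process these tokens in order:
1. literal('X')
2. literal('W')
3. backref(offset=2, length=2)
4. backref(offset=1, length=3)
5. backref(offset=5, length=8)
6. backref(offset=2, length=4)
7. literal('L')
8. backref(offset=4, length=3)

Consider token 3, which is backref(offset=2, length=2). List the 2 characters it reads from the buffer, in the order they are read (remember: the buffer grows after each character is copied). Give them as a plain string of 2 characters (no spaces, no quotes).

Answer: XW

Derivation:
Token 1: literal('X'). Output: "X"
Token 2: literal('W'). Output: "XW"
Token 3: backref(off=2, len=2). Buffer before: "XW" (len 2)
  byte 1: read out[0]='X', append. Buffer now: "XWX"
  byte 2: read out[1]='W', append. Buffer now: "XWXW"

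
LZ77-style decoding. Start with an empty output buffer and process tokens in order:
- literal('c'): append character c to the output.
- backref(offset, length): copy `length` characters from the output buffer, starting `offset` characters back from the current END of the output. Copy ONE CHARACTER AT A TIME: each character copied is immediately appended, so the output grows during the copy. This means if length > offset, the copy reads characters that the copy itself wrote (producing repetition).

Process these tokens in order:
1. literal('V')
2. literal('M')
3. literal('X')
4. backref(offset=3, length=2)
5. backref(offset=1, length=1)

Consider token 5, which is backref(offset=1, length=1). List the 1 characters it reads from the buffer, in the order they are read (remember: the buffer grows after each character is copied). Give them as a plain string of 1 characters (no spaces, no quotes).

Answer: M

Derivation:
Token 1: literal('V'). Output: "V"
Token 2: literal('M'). Output: "VM"
Token 3: literal('X'). Output: "VMX"
Token 4: backref(off=3, len=2). Copied 'VM' from pos 0. Output: "VMXVM"
Token 5: backref(off=1, len=1). Buffer before: "VMXVM" (len 5)
  byte 1: read out[4]='M', append. Buffer now: "VMXVMM"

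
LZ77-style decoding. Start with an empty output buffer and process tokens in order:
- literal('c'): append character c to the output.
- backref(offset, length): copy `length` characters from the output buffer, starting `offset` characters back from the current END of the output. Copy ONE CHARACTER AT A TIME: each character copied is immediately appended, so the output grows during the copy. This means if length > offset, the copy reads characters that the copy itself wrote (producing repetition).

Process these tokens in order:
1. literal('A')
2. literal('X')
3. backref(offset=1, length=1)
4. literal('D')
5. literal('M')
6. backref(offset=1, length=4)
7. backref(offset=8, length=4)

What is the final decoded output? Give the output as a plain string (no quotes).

Token 1: literal('A'). Output: "A"
Token 2: literal('X'). Output: "AX"
Token 3: backref(off=1, len=1). Copied 'X' from pos 1. Output: "AXX"
Token 4: literal('D'). Output: "AXXD"
Token 5: literal('M'). Output: "AXXDM"
Token 6: backref(off=1, len=4) (overlapping!). Copied 'MMMM' from pos 4. Output: "AXXDMMMMM"
Token 7: backref(off=8, len=4). Copied 'XXDM' from pos 1. Output: "AXXDMMMMMXXDM"

Answer: AXXDMMMMMXXDM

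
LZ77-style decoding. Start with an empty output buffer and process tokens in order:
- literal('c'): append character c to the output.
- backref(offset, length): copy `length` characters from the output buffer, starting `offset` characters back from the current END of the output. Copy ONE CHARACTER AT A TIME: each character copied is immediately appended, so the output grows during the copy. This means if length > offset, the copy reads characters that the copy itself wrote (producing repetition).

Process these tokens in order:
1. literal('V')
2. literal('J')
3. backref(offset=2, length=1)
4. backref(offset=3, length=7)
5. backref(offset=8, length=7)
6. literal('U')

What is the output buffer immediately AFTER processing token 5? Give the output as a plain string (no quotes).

Answer: VJVVJVVJVVVVJVVJV

Derivation:
Token 1: literal('V'). Output: "V"
Token 2: literal('J'). Output: "VJ"
Token 3: backref(off=2, len=1). Copied 'V' from pos 0. Output: "VJV"
Token 4: backref(off=3, len=7) (overlapping!). Copied 'VJVVJVV' from pos 0. Output: "VJVVJVVJVV"
Token 5: backref(off=8, len=7). Copied 'VVJVVJV' from pos 2. Output: "VJVVJVVJVVVVJVVJV"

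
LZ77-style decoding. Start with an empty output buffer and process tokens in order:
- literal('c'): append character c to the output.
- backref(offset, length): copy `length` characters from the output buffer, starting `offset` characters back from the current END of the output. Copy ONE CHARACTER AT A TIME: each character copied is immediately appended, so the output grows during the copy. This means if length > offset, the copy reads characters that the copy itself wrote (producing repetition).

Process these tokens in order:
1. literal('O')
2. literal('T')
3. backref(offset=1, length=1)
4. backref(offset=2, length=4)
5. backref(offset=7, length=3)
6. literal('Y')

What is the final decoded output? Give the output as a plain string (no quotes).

Answer: OTTTTTTOTTY

Derivation:
Token 1: literal('O'). Output: "O"
Token 2: literal('T'). Output: "OT"
Token 3: backref(off=1, len=1). Copied 'T' from pos 1. Output: "OTT"
Token 4: backref(off=2, len=4) (overlapping!). Copied 'TTTT' from pos 1. Output: "OTTTTTT"
Token 5: backref(off=7, len=3). Copied 'OTT' from pos 0. Output: "OTTTTTTOTT"
Token 6: literal('Y'). Output: "OTTTTTTOTTY"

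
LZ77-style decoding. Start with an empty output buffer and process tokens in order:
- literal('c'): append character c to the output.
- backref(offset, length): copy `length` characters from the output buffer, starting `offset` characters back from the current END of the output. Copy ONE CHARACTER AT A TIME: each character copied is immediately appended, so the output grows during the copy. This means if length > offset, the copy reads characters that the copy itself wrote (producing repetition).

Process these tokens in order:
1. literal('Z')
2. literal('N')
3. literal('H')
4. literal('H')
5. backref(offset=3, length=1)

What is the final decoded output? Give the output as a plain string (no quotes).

Answer: ZNHHN

Derivation:
Token 1: literal('Z'). Output: "Z"
Token 2: literal('N'). Output: "ZN"
Token 3: literal('H'). Output: "ZNH"
Token 4: literal('H'). Output: "ZNHH"
Token 5: backref(off=3, len=1). Copied 'N' from pos 1. Output: "ZNHHN"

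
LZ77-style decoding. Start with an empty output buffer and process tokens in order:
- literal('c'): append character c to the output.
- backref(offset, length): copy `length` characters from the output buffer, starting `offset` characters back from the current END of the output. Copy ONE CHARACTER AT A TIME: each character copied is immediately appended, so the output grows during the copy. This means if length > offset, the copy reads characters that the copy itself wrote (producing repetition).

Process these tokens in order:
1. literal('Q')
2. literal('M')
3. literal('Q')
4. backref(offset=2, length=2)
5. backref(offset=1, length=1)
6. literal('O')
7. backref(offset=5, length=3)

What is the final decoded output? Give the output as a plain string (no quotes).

Token 1: literal('Q'). Output: "Q"
Token 2: literal('M'). Output: "QM"
Token 3: literal('Q'). Output: "QMQ"
Token 4: backref(off=2, len=2). Copied 'MQ' from pos 1. Output: "QMQMQ"
Token 5: backref(off=1, len=1). Copied 'Q' from pos 4. Output: "QMQMQQ"
Token 6: literal('O'). Output: "QMQMQQO"
Token 7: backref(off=5, len=3). Copied 'QMQ' from pos 2. Output: "QMQMQQOQMQ"

Answer: QMQMQQOQMQ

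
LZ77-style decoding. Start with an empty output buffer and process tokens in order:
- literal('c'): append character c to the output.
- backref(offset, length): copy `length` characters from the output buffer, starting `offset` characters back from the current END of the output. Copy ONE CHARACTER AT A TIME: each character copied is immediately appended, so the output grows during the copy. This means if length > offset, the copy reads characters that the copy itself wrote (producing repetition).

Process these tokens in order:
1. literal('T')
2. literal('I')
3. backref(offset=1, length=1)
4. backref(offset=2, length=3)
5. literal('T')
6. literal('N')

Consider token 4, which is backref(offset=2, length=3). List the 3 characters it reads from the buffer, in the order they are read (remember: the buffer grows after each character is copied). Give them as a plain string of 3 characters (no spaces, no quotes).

Answer: III

Derivation:
Token 1: literal('T'). Output: "T"
Token 2: literal('I'). Output: "TI"
Token 3: backref(off=1, len=1). Copied 'I' from pos 1. Output: "TII"
Token 4: backref(off=2, len=3). Buffer before: "TII" (len 3)
  byte 1: read out[1]='I', append. Buffer now: "TIII"
  byte 2: read out[2]='I', append. Buffer now: "TIIII"
  byte 3: read out[3]='I', append. Buffer now: "TIIIII"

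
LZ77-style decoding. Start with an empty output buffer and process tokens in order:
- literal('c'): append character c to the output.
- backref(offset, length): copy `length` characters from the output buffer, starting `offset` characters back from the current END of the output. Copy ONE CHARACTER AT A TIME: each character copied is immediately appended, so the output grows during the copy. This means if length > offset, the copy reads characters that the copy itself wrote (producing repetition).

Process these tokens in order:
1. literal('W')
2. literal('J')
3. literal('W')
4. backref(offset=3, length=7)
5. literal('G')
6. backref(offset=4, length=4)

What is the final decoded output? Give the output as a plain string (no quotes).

Answer: WJWWJWWJWWGJWWG

Derivation:
Token 1: literal('W'). Output: "W"
Token 2: literal('J'). Output: "WJ"
Token 3: literal('W'). Output: "WJW"
Token 4: backref(off=3, len=7) (overlapping!). Copied 'WJWWJWW' from pos 0. Output: "WJWWJWWJWW"
Token 5: literal('G'). Output: "WJWWJWWJWWG"
Token 6: backref(off=4, len=4). Copied 'JWWG' from pos 7. Output: "WJWWJWWJWWGJWWG"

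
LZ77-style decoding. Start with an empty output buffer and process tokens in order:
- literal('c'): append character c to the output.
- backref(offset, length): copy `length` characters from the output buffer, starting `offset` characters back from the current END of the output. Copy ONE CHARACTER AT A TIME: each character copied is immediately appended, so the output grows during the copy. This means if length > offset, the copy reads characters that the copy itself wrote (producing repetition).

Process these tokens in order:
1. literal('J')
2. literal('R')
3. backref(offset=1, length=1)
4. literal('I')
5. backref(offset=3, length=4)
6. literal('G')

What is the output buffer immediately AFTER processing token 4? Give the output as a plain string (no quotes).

Answer: JRRI

Derivation:
Token 1: literal('J'). Output: "J"
Token 2: literal('R'). Output: "JR"
Token 3: backref(off=1, len=1). Copied 'R' from pos 1. Output: "JRR"
Token 4: literal('I'). Output: "JRRI"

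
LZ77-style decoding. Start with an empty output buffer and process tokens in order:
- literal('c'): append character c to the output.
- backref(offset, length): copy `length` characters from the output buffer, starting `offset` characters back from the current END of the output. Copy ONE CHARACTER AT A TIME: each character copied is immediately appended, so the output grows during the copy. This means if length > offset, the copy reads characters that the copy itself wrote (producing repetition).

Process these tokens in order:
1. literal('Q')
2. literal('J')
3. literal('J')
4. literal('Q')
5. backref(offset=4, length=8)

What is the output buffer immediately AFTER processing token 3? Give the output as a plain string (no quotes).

Answer: QJJ

Derivation:
Token 1: literal('Q'). Output: "Q"
Token 2: literal('J'). Output: "QJ"
Token 3: literal('J'). Output: "QJJ"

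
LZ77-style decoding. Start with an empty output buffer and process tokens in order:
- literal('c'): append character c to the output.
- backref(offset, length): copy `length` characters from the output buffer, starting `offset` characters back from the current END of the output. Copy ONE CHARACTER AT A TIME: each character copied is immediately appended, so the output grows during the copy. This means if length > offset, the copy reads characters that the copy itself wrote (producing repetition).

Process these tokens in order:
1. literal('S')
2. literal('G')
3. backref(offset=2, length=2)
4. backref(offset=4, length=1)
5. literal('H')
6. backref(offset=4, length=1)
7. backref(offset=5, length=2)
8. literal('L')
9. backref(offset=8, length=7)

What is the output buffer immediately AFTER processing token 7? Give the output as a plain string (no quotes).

Answer: SGSGSHSSG

Derivation:
Token 1: literal('S'). Output: "S"
Token 2: literal('G'). Output: "SG"
Token 3: backref(off=2, len=2). Copied 'SG' from pos 0. Output: "SGSG"
Token 4: backref(off=4, len=1). Copied 'S' from pos 0. Output: "SGSGS"
Token 5: literal('H'). Output: "SGSGSH"
Token 6: backref(off=4, len=1). Copied 'S' from pos 2. Output: "SGSGSHS"
Token 7: backref(off=5, len=2). Copied 'SG' from pos 2. Output: "SGSGSHSSG"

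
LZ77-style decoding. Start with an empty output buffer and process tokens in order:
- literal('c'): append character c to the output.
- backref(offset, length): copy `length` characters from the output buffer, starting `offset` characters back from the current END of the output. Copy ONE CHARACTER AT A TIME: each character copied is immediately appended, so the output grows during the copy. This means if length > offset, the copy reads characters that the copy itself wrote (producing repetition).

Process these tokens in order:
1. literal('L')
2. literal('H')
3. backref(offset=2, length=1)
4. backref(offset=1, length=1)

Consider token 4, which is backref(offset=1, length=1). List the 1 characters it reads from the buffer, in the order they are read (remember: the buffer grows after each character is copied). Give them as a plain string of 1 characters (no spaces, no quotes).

Token 1: literal('L'). Output: "L"
Token 2: literal('H'). Output: "LH"
Token 3: backref(off=2, len=1). Copied 'L' from pos 0. Output: "LHL"
Token 4: backref(off=1, len=1). Buffer before: "LHL" (len 3)
  byte 1: read out[2]='L', append. Buffer now: "LHLL"

Answer: L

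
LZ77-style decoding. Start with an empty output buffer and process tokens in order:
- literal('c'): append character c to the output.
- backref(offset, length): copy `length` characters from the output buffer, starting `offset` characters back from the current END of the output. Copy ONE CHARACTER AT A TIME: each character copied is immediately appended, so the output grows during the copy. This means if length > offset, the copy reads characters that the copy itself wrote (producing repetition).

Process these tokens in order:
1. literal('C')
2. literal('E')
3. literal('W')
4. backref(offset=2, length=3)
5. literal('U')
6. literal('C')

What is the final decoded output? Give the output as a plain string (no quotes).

Token 1: literal('C'). Output: "C"
Token 2: literal('E'). Output: "CE"
Token 3: literal('W'). Output: "CEW"
Token 4: backref(off=2, len=3) (overlapping!). Copied 'EWE' from pos 1. Output: "CEWEWE"
Token 5: literal('U'). Output: "CEWEWEU"
Token 6: literal('C'). Output: "CEWEWEUC"

Answer: CEWEWEUC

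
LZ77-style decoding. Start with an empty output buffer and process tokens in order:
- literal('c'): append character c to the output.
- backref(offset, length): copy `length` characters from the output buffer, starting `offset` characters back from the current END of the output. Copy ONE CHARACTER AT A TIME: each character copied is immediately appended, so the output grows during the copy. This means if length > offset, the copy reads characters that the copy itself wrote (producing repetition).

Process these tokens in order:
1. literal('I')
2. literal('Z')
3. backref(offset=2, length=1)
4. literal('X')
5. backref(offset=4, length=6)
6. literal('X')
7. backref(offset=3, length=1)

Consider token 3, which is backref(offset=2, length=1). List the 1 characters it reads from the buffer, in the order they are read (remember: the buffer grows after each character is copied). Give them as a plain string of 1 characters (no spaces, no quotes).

Answer: I

Derivation:
Token 1: literal('I'). Output: "I"
Token 2: literal('Z'). Output: "IZ"
Token 3: backref(off=2, len=1). Buffer before: "IZ" (len 2)
  byte 1: read out[0]='I', append. Buffer now: "IZI"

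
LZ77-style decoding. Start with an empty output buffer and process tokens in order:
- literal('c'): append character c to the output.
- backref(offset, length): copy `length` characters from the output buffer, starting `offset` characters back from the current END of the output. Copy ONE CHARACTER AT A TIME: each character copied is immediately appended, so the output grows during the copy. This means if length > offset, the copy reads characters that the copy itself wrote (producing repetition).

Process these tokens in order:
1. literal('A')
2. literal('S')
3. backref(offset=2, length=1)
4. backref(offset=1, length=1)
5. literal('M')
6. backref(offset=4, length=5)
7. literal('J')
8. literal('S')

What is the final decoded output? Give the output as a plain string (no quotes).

Token 1: literal('A'). Output: "A"
Token 2: literal('S'). Output: "AS"
Token 3: backref(off=2, len=1). Copied 'A' from pos 0. Output: "ASA"
Token 4: backref(off=1, len=1). Copied 'A' from pos 2. Output: "ASAA"
Token 5: literal('M'). Output: "ASAAM"
Token 6: backref(off=4, len=5) (overlapping!). Copied 'SAAMS' from pos 1. Output: "ASAAMSAAMS"
Token 7: literal('J'). Output: "ASAAMSAAMSJ"
Token 8: literal('S'). Output: "ASAAMSAAMSJS"

Answer: ASAAMSAAMSJS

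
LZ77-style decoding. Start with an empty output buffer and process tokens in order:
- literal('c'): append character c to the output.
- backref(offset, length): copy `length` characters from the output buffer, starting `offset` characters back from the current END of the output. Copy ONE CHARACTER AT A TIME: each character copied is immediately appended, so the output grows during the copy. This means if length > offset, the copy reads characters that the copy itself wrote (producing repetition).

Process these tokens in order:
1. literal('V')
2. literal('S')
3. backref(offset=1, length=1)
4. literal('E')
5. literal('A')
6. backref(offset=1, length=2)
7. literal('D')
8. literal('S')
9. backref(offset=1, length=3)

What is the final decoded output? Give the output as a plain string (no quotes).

Answer: VSSEAAADSSSS

Derivation:
Token 1: literal('V'). Output: "V"
Token 2: literal('S'). Output: "VS"
Token 3: backref(off=1, len=1). Copied 'S' from pos 1. Output: "VSS"
Token 4: literal('E'). Output: "VSSE"
Token 5: literal('A'). Output: "VSSEA"
Token 6: backref(off=1, len=2) (overlapping!). Copied 'AA' from pos 4. Output: "VSSEAAA"
Token 7: literal('D'). Output: "VSSEAAAD"
Token 8: literal('S'). Output: "VSSEAAADS"
Token 9: backref(off=1, len=3) (overlapping!). Copied 'SSS' from pos 8. Output: "VSSEAAADSSSS"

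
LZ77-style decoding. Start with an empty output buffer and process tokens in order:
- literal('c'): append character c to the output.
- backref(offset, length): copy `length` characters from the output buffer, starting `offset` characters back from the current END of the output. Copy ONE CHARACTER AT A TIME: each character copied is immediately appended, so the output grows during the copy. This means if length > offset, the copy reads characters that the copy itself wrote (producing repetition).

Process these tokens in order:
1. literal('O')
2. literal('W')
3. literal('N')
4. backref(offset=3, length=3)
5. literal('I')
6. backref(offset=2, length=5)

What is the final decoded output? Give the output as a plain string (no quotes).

Token 1: literal('O'). Output: "O"
Token 2: literal('W'). Output: "OW"
Token 3: literal('N'). Output: "OWN"
Token 4: backref(off=3, len=3). Copied 'OWN' from pos 0. Output: "OWNOWN"
Token 5: literal('I'). Output: "OWNOWNI"
Token 6: backref(off=2, len=5) (overlapping!). Copied 'NININ' from pos 5. Output: "OWNOWNINININ"

Answer: OWNOWNINININ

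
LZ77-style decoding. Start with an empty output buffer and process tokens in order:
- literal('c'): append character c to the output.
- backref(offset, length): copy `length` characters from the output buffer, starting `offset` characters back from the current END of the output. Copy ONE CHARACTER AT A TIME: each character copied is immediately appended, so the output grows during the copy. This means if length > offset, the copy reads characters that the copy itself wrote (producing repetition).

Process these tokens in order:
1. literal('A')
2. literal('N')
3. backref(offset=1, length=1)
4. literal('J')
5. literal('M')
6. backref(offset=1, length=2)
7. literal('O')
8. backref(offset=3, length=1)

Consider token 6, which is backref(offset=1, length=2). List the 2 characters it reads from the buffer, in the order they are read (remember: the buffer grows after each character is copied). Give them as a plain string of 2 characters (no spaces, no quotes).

Answer: MM

Derivation:
Token 1: literal('A'). Output: "A"
Token 2: literal('N'). Output: "AN"
Token 3: backref(off=1, len=1). Copied 'N' from pos 1. Output: "ANN"
Token 4: literal('J'). Output: "ANNJ"
Token 5: literal('M'). Output: "ANNJM"
Token 6: backref(off=1, len=2). Buffer before: "ANNJM" (len 5)
  byte 1: read out[4]='M', append. Buffer now: "ANNJMM"
  byte 2: read out[5]='M', append. Buffer now: "ANNJMMM"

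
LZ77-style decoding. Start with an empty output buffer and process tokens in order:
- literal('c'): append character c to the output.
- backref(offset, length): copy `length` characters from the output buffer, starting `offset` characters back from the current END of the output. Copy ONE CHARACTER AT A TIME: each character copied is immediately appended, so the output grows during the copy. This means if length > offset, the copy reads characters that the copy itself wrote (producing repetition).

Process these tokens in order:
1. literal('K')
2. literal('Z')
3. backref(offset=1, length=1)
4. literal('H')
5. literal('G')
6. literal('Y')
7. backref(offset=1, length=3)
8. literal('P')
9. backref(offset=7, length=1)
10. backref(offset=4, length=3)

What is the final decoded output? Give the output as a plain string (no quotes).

Token 1: literal('K'). Output: "K"
Token 2: literal('Z'). Output: "KZ"
Token 3: backref(off=1, len=1). Copied 'Z' from pos 1. Output: "KZZ"
Token 4: literal('H'). Output: "KZZH"
Token 5: literal('G'). Output: "KZZHG"
Token 6: literal('Y'). Output: "KZZHGY"
Token 7: backref(off=1, len=3) (overlapping!). Copied 'YYY' from pos 5. Output: "KZZHGYYYY"
Token 8: literal('P'). Output: "KZZHGYYYYP"
Token 9: backref(off=7, len=1). Copied 'H' from pos 3. Output: "KZZHGYYYYPH"
Token 10: backref(off=4, len=3). Copied 'YYP' from pos 7. Output: "KZZHGYYYYPHYYP"

Answer: KZZHGYYYYPHYYP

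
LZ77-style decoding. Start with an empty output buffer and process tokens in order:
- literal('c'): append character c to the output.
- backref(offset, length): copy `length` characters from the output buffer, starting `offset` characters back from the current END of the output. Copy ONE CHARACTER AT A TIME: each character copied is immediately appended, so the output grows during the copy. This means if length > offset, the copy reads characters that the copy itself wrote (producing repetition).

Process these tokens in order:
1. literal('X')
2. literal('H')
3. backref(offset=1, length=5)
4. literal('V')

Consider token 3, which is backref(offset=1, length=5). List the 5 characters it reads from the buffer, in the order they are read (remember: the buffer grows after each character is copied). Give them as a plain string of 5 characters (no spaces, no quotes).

Answer: HHHHH

Derivation:
Token 1: literal('X'). Output: "X"
Token 2: literal('H'). Output: "XH"
Token 3: backref(off=1, len=5). Buffer before: "XH" (len 2)
  byte 1: read out[1]='H', append. Buffer now: "XHH"
  byte 2: read out[2]='H', append. Buffer now: "XHHH"
  byte 3: read out[3]='H', append. Buffer now: "XHHHH"
  byte 4: read out[4]='H', append. Buffer now: "XHHHHH"
  byte 5: read out[5]='H', append. Buffer now: "XHHHHHH"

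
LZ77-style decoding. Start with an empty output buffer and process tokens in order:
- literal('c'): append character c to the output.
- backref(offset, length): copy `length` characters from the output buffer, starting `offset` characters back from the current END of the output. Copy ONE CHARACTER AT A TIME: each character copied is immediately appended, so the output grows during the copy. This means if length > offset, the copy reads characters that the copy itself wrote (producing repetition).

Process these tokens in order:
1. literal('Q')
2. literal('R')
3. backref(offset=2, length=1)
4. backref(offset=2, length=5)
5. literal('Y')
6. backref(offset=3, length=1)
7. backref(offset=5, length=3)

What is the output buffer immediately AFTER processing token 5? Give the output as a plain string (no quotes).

Answer: QRQRQRQRY

Derivation:
Token 1: literal('Q'). Output: "Q"
Token 2: literal('R'). Output: "QR"
Token 3: backref(off=2, len=1). Copied 'Q' from pos 0. Output: "QRQ"
Token 4: backref(off=2, len=5) (overlapping!). Copied 'RQRQR' from pos 1. Output: "QRQRQRQR"
Token 5: literal('Y'). Output: "QRQRQRQRY"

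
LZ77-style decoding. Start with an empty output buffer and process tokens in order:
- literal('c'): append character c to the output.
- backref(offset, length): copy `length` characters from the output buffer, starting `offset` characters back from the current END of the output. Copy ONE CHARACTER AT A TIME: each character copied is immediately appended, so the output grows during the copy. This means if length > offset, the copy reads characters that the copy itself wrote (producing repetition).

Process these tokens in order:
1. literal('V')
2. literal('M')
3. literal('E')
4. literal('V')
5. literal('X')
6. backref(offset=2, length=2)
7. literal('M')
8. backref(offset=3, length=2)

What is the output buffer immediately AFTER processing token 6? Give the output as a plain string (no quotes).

Token 1: literal('V'). Output: "V"
Token 2: literal('M'). Output: "VM"
Token 3: literal('E'). Output: "VME"
Token 4: literal('V'). Output: "VMEV"
Token 5: literal('X'). Output: "VMEVX"
Token 6: backref(off=2, len=2). Copied 'VX' from pos 3. Output: "VMEVXVX"

Answer: VMEVXVX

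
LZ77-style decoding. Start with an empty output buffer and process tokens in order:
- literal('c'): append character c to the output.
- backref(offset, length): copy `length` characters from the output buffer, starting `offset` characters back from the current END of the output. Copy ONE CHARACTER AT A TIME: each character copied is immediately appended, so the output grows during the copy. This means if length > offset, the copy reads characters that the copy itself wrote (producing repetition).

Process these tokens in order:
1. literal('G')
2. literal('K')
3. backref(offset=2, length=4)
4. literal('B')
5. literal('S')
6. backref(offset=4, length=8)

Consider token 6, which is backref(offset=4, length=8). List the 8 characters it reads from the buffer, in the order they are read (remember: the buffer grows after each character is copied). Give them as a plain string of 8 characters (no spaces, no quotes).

Answer: GKBSGKBS

Derivation:
Token 1: literal('G'). Output: "G"
Token 2: literal('K'). Output: "GK"
Token 3: backref(off=2, len=4) (overlapping!). Copied 'GKGK' from pos 0. Output: "GKGKGK"
Token 4: literal('B'). Output: "GKGKGKB"
Token 5: literal('S'). Output: "GKGKGKBS"
Token 6: backref(off=4, len=8). Buffer before: "GKGKGKBS" (len 8)
  byte 1: read out[4]='G', append. Buffer now: "GKGKGKBSG"
  byte 2: read out[5]='K', append. Buffer now: "GKGKGKBSGK"
  byte 3: read out[6]='B', append. Buffer now: "GKGKGKBSGKB"
  byte 4: read out[7]='S', append. Buffer now: "GKGKGKBSGKBS"
  byte 5: read out[8]='G', append. Buffer now: "GKGKGKBSGKBSG"
  byte 6: read out[9]='K', append. Buffer now: "GKGKGKBSGKBSGK"
  byte 7: read out[10]='B', append. Buffer now: "GKGKGKBSGKBSGKB"
  byte 8: read out[11]='S', append. Buffer now: "GKGKGKBSGKBSGKBS"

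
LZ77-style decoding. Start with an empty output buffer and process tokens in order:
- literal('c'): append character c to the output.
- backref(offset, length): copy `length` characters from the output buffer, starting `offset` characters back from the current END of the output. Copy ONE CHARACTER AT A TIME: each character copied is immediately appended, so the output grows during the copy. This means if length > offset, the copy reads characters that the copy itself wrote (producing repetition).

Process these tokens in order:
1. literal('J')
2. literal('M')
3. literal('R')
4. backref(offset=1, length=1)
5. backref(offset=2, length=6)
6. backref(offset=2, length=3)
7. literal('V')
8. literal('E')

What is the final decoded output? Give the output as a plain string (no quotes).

Token 1: literal('J'). Output: "J"
Token 2: literal('M'). Output: "JM"
Token 3: literal('R'). Output: "JMR"
Token 4: backref(off=1, len=1). Copied 'R' from pos 2. Output: "JMRR"
Token 5: backref(off=2, len=6) (overlapping!). Copied 'RRRRRR' from pos 2. Output: "JMRRRRRRRR"
Token 6: backref(off=2, len=3) (overlapping!). Copied 'RRR' from pos 8. Output: "JMRRRRRRRRRRR"
Token 7: literal('V'). Output: "JMRRRRRRRRRRRV"
Token 8: literal('E'). Output: "JMRRRRRRRRRRRVE"

Answer: JMRRRRRRRRRRRVE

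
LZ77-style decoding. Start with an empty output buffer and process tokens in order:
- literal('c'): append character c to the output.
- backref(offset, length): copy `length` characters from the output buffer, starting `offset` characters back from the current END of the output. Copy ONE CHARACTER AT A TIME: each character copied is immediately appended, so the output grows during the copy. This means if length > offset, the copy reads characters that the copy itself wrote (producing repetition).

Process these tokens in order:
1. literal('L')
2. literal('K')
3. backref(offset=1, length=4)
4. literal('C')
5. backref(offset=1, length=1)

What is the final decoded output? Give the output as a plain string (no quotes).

Answer: LKKKKKCC

Derivation:
Token 1: literal('L'). Output: "L"
Token 2: literal('K'). Output: "LK"
Token 3: backref(off=1, len=4) (overlapping!). Copied 'KKKK' from pos 1. Output: "LKKKKK"
Token 4: literal('C'). Output: "LKKKKKC"
Token 5: backref(off=1, len=1). Copied 'C' from pos 6. Output: "LKKKKKCC"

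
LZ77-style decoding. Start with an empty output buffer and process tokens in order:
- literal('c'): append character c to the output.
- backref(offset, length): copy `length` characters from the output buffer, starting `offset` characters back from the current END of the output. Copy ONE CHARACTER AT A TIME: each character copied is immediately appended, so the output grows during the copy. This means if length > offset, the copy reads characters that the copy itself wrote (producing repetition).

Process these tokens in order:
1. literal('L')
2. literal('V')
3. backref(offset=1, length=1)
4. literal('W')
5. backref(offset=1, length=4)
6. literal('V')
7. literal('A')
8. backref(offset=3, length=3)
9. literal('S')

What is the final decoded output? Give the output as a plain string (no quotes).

Token 1: literal('L'). Output: "L"
Token 2: literal('V'). Output: "LV"
Token 3: backref(off=1, len=1). Copied 'V' from pos 1. Output: "LVV"
Token 4: literal('W'). Output: "LVVW"
Token 5: backref(off=1, len=4) (overlapping!). Copied 'WWWW' from pos 3. Output: "LVVWWWWW"
Token 6: literal('V'). Output: "LVVWWWWWV"
Token 7: literal('A'). Output: "LVVWWWWWVA"
Token 8: backref(off=3, len=3). Copied 'WVA' from pos 7. Output: "LVVWWWWWVAWVA"
Token 9: literal('S'). Output: "LVVWWWWWVAWVAS"

Answer: LVVWWWWWVAWVAS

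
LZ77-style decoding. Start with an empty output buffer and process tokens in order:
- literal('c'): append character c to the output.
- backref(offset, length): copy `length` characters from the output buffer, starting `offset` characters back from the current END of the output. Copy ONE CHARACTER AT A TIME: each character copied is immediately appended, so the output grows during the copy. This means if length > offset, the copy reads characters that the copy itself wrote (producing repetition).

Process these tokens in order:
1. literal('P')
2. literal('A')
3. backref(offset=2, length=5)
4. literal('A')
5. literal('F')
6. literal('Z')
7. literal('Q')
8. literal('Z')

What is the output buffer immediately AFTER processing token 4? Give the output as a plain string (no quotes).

Token 1: literal('P'). Output: "P"
Token 2: literal('A'). Output: "PA"
Token 3: backref(off=2, len=5) (overlapping!). Copied 'PAPAP' from pos 0. Output: "PAPAPAP"
Token 4: literal('A'). Output: "PAPAPAPA"

Answer: PAPAPAPA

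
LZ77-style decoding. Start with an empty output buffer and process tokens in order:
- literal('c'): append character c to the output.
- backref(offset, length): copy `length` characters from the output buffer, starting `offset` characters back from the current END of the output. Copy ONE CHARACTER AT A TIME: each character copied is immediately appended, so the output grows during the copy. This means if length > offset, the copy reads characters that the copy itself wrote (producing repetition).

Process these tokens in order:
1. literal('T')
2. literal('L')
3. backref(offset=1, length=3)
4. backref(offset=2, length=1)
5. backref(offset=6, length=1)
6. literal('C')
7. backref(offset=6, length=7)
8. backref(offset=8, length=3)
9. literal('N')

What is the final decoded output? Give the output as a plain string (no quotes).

Token 1: literal('T'). Output: "T"
Token 2: literal('L'). Output: "TL"
Token 3: backref(off=1, len=3) (overlapping!). Copied 'LLL' from pos 1. Output: "TLLLL"
Token 4: backref(off=2, len=1). Copied 'L' from pos 3. Output: "TLLLLL"
Token 5: backref(off=6, len=1). Copied 'T' from pos 0. Output: "TLLLLLT"
Token 6: literal('C'). Output: "TLLLLLTC"
Token 7: backref(off=6, len=7) (overlapping!). Copied 'LLLLTCL' from pos 2. Output: "TLLLLLTCLLLLTCL"
Token 8: backref(off=8, len=3). Copied 'CLL' from pos 7. Output: "TLLLLLTCLLLLTCLCLL"
Token 9: literal('N'). Output: "TLLLLLTCLLLLTCLCLLN"

Answer: TLLLLLTCLLLLTCLCLLN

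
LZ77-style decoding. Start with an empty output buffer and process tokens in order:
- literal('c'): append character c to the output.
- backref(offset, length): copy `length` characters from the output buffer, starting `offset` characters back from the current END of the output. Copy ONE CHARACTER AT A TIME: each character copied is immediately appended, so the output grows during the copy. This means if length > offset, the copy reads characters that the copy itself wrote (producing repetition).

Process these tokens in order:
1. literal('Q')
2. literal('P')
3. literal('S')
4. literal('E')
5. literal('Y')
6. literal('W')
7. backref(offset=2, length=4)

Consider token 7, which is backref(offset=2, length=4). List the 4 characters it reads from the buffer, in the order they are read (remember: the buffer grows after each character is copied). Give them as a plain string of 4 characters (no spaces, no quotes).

Answer: YWYW

Derivation:
Token 1: literal('Q'). Output: "Q"
Token 2: literal('P'). Output: "QP"
Token 3: literal('S'). Output: "QPS"
Token 4: literal('E'). Output: "QPSE"
Token 5: literal('Y'). Output: "QPSEY"
Token 6: literal('W'). Output: "QPSEYW"
Token 7: backref(off=2, len=4). Buffer before: "QPSEYW" (len 6)
  byte 1: read out[4]='Y', append. Buffer now: "QPSEYWY"
  byte 2: read out[5]='W', append. Buffer now: "QPSEYWYW"
  byte 3: read out[6]='Y', append. Buffer now: "QPSEYWYWY"
  byte 4: read out[7]='W', append. Buffer now: "QPSEYWYWYW"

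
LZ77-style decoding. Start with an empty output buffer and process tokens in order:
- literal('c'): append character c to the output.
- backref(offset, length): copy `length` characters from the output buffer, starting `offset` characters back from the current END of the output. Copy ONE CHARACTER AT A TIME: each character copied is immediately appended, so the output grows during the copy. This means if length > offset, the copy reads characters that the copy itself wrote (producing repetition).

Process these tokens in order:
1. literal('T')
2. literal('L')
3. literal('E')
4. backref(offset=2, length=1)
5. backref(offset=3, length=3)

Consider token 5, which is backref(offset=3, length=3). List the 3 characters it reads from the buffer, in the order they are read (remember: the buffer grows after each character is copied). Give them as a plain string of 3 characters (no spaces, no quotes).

Token 1: literal('T'). Output: "T"
Token 2: literal('L'). Output: "TL"
Token 3: literal('E'). Output: "TLE"
Token 4: backref(off=2, len=1). Copied 'L' from pos 1. Output: "TLEL"
Token 5: backref(off=3, len=3). Buffer before: "TLEL" (len 4)
  byte 1: read out[1]='L', append. Buffer now: "TLELL"
  byte 2: read out[2]='E', append. Buffer now: "TLELLE"
  byte 3: read out[3]='L', append. Buffer now: "TLELLEL"

Answer: LEL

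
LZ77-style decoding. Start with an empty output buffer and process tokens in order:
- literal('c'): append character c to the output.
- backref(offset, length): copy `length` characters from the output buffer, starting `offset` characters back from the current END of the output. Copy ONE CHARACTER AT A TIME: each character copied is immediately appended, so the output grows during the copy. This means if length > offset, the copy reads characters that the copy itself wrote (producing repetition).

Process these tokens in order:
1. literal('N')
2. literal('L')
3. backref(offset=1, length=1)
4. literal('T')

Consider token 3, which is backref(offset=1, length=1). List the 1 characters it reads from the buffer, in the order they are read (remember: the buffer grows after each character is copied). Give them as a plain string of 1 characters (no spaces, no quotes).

Answer: L

Derivation:
Token 1: literal('N'). Output: "N"
Token 2: literal('L'). Output: "NL"
Token 3: backref(off=1, len=1). Buffer before: "NL" (len 2)
  byte 1: read out[1]='L', append. Buffer now: "NLL"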